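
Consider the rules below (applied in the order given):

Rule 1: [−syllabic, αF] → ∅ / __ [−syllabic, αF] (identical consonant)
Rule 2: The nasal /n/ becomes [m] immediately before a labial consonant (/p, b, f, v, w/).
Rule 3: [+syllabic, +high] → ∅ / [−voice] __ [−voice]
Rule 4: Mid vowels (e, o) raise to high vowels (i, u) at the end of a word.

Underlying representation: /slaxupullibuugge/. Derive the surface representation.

Rule 1 (degemination): /ll/ is a geminate; the first /l/ deletes. /gg/ is a geminate; the first /g/ deletes. /slaxupullibuugge/ → slaxupulibuuge.
Rule 2 (nasal place assimilation): no segment meets the environment; /slaxupulibuuge/ is unchanged.
Rule 3 (high vowel syncope): /u/ is a high vowel flanked by voiceless consonants /x/ and /p/, so it deletes. /slaxupulibuuge/ → slaxpulibuuge.
Rule 4 (final vowel raising): /e/ is a mid vowel in word-final position, so it raises to [i]. /slaxpulibuuge/ → slaxpulibuugi.

slaxpulibuugi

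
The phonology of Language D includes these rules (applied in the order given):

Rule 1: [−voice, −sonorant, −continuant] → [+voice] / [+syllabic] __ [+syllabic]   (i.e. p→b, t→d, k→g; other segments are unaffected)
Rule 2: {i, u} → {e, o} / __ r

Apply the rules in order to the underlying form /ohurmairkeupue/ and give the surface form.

Rule 1 (intervocalic voicing): /p/ is a voiceless stop between vowels /u/ and /u/, so it voices to [b]. /ohurmairkeupue/ → ohurmairkeubue.
Rule 2 (pre-rhotic lowering): /u/ is a high vowel immediately before /r/, so it lowers to [o]. /i/ is a high vowel immediately before /r/, so it lowers to [e]. /ohurmairkeubue/ → ohormaerkeubue.

ohormaerkeubue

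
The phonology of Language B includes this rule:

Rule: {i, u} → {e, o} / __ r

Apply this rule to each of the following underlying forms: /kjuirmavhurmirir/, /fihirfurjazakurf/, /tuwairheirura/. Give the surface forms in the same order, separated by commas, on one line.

kjuermavhormerer, fiherforjazakorf, tuwaerheerora

/kjuirmavhurmirir/: /i/ is a high vowel immediately before /r/, so it lowers to [e]. /u/ is a high vowel immediately before /r/, so it lowers to [o]. /i/ is a high vowel immediately before /r/, so it lowers to [e]. /i/ is a high vowel immediately before /r/, so it lowers to [e]. → [kjuermavhormerer].
/fihirfurjazakurf/: /i/ is a high vowel immediately before /r/, so it lowers to [e]. /u/ is a high vowel immediately before /r/, so it lowers to [o]. /u/ is a high vowel immediately before /r/, so it lowers to [o]. → [fiherforjazakorf].
/tuwairheirura/: /i/ is a high vowel immediately before /r/, so it lowers to [e]. /i/ is a high vowel immediately before /r/, so it lowers to [e]. /u/ is a high vowel immediately before /r/, so it lowers to [o]. → [tuwaerheerora].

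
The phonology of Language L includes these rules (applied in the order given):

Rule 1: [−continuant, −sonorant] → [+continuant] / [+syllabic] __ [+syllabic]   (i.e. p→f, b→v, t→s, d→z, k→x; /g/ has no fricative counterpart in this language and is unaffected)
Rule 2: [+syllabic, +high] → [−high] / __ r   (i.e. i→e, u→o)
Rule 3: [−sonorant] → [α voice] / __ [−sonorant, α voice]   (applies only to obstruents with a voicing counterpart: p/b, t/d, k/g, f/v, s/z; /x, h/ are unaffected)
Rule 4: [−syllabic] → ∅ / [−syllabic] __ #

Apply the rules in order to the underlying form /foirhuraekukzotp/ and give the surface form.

foerhoraexugzot

Rule 1 (intervocalic spirantization): /k/ is a stop between vowels /e/ and /u/, so it spirantizes to the fricative [x]. /foirhuraekukzotp/ → foirhuraexukzotp.
Rule 2 (pre-rhotic lowering): /i/ is a high vowel immediately before /r/, so it lowers to [e]. /u/ is a high vowel immediately before /r/, so it lowers to [o]. /foirhuraexukzotp/ → foerhoraexukzotp.
Rule 3 (regressive voicing assimilation): /k/ precedes the voiced obstruent /z/, so it voices to [g] by assimilation. /foerhoraexukzotp/ → foerhoraexugzotp.
Rule 4 (final cluster simplification): /p/ is the second consonant of a word-final cluster /tp/, so it deletes. /foerhoraexugzotp/ → foerhoraexugzot.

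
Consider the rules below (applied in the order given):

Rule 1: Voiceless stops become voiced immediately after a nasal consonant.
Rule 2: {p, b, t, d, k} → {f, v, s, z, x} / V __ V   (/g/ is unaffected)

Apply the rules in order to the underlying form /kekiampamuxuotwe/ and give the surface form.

kexiambamuxuotwe

Rule 1 (post-nasal voicing): /p/ is a voiceless stop immediately after the nasal /m/, so it voices to [b]. /kekiampamuxuotwe/ → kekiambamuxuotwe.
Rule 2 (intervocalic spirantization): /k/ is a stop between vowels /e/ and /i/, so it spirantizes to the fricative [x]. /kekiambamuxuotwe/ → kexiambamuxuotwe.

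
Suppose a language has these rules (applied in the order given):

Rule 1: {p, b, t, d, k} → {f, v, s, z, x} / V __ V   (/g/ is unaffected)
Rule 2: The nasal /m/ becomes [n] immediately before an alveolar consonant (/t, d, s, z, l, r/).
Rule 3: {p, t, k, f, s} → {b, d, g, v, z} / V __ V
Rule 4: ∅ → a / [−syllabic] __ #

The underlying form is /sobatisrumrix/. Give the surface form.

Rule 1 (intervocalic spirantization): /b/ is a stop between vowels /o/ and /a/, so it spirantizes to the fricative [v]. /t/ is a stop between vowels /a/ and /i/, so it spirantizes to the fricative [s]. /sobatisrumrix/ → sovasisrumrix.
Rule 2 (nasal place assimilation): /m/ precedes the alveolar consonant /r/, so it assimilates in place to [n]. /sovasisrumrix/ → sovasisrunrix.
Rule 3 (intervocalic voicing): /s/ is a voiceless obstruent between vowels /a/ and /i/, so it voices to [z]. /sovasisrunrix/ → sovazisrunrix.
Rule 4 (final a-epenthesis): the form ends in the consonant /x/, so [a] is inserted word-finally. /sovazisrunrix/ → sovazisrunrixa.

sovazisrunrixa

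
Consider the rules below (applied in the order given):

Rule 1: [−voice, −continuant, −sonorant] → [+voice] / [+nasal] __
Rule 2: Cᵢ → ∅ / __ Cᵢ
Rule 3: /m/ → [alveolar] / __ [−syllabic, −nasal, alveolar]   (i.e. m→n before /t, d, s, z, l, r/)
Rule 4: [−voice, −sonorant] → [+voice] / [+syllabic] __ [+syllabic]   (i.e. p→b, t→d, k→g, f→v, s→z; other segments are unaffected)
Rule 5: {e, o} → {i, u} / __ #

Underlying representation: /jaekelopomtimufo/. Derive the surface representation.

jaegelobondimuvu

Rule 1 (post-nasal voicing): /t/ is a voiceless stop immediately after the nasal /m/, so it voices to [d]. /jaekelopomtimufo/ → jaekelopomdimufo.
Rule 2 (degemination): no segment meets the environment; /jaekelopomdimufo/ is unchanged.
Rule 3 (nasal place assimilation): /m/ precedes the alveolar consonant /d/, so it assimilates in place to [n]. /jaekelopomdimufo/ → jaekelopondimufo.
Rule 4 (intervocalic voicing): /k/ is a voiceless obstruent between vowels /e/ and /e/, so it voices to [g]. /p/ is a voiceless obstruent between vowels /o/ and /o/, so it voices to [b]. /f/ is a voiceless obstruent between vowels /u/ and /o/, so it voices to [v]. /jaekelopondimufo/ → jaegelobondimuvo.
Rule 5 (final vowel raising): /o/ is a mid vowel in word-final position, so it raises to [u]. /jaegelobondimuvo/ → jaegelobondimuvu.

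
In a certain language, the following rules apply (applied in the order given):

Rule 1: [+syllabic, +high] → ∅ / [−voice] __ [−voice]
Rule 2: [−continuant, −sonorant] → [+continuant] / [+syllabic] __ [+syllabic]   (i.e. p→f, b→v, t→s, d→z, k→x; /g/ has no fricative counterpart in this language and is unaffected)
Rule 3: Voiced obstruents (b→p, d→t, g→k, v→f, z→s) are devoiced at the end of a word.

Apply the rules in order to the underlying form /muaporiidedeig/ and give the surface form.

Rule 1 (high vowel syncope): no segment meets the environment; /muaporiidedeig/ is unchanged.
Rule 2 (intervocalic spirantization): /p/ is a stop between vowels /a/ and /o/, so it spirantizes to the fricative [f]. /d/ is a stop between vowels /i/ and /e/, so it spirantizes to the fricative [z]. /d/ is a stop between vowels /e/ and /e/, so it spirantizes to the fricative [z]. /muaporiidedeig/ → muaforiizezeig.
Rule 3 (final devoicing): /g/ is a voiced obstruent in word-final position, so it devoices to [k]. /muaforiizezeig/ → muaforiizezeik.

muaforiizezeik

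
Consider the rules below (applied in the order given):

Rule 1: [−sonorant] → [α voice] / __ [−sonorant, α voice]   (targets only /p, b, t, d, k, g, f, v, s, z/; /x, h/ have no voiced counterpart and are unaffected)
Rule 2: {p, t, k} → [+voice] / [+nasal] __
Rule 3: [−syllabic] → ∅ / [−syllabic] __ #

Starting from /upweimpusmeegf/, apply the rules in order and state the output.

upweimbusmeek

Rule 1 (regressive voicing assimilation): /g/ precedes the voiceless obstruent /f/, so it devoices to [k] by assimilation. /upweimpusmeegf/ → upweimpusmeekf.
Rule 2 (post-nasal voicing): /p/ is a voiceless stop immediately after the nasal /m/, so it voices to [b]. /upweimpusmeekf/ → upweimbusmeekf.
Rule 3 (final cluster simplification): /f/ is the second consonant of a word-final cluster /kf/, so it deletes. /upweimbusmeekf/ → upweimbusmeek.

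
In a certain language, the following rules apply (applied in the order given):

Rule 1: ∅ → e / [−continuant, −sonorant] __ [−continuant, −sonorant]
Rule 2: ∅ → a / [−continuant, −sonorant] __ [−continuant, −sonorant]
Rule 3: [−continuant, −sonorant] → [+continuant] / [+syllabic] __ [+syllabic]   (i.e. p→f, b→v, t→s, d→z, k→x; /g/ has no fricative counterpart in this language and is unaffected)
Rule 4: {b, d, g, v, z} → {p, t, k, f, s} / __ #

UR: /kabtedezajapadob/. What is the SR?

kavesezezajafazop

Rule 1 (stop-cluster e-epenthesis): /b/ and /t/ form a stop–stop cluster, so [e] is inserted between them. /kabtedezajapadob/ → kabetedezajapadob.
Rule 2 (stop-cluster a-epenthesis): no segment meets the environment; /kabetedezajapadob/ is unchanged.
Rule 3 (intervocalic spirantization): /b/ is a stop between vowels /a/ and /e/, so it spirantizes to the fricative [v]. /t/ is a stop between vowels /e/ and /e/, so it spirantizes to the fricative [s]. /d/ is a stop between vowels /e/ and /e/, so it spirantizes to the fricative [z]. /p/ is a stop between vowels /a/ and /a/, so it spirantizes to the fricative [f]. /d/ is a stop between vowels /a/ and /o/, so it spirantizes to the fricative [z]. /kabetedezajapadob/ → kavesezezajafazob.
Rule 4 (final devoicing): /b/ is a voiced obstruent in word-final position, so it devoices to [p]. /kavesezezajafazob/ → kavesezezajafazop.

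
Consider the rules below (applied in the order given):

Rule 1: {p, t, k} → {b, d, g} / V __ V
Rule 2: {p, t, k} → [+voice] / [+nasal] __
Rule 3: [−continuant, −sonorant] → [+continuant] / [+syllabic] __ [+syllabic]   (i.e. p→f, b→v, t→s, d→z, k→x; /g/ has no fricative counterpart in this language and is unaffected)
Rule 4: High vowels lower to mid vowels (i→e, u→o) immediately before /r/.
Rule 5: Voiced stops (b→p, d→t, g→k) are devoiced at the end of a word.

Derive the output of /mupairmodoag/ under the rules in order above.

muvaermozoak

Rule 1 (intervocalic voicing): /p/ is a voiceless stop between vowels /u/ and /a/, so it voices to [b]. /mupairmodoag/ → mubairmodoag.
Rule 2 (post-nasal voicing): no segment meets the environment; /mubairmodoag/ is unchanged.
Rule 3 (intervocalic spirantization): /b/ is a stop between vowels /u/ and /a/, so it spirantizes to the fricative [v]. /d/ is a stop between vowels /o/ and /o/, so it spirantizes to the fricative [z]. /mubairmodoag/ → muvairmozoag.
Rule 4 (pre-rhotic lowering): /i/ is a high vowel immediately before /r/, so it lowers to [e]. /muvairmozoag/ → muvaermozoag.
Rule 5 (final devoicing): /g/ is a voiced stop in word-final position, so it devoices to [k]. /muvaermozoag/ → muvaermozoak.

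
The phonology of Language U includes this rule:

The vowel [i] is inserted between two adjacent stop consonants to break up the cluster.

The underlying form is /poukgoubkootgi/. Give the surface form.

/k/ and /g/ form a stop–stop cluster, so [i] is inserted between them.
/b/ and /k/ form a stop–stop cluster, so [i] is inserted between them.
/t/ and /g/ form a stop–stop cluster, so [i] is inserted between them.
Surface form: [poukigoubikootigi].

poukigoubikootigi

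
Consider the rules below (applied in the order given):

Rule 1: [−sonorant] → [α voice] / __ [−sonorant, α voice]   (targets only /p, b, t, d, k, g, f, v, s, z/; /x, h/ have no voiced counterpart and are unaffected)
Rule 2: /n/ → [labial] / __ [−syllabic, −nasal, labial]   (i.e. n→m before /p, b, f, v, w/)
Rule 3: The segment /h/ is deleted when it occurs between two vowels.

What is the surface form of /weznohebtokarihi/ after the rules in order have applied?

Rule 1 (regressive voicing assimilation): /b/ precedes the voiceless obstruent /t/, so it devoices to [p] by assimilation. /weznohebtokarihi/ → weznoheptokarihi.
Rule 2 (nasal place assimilation): no segment meets the environment; /weznoheptokarihi/ is unchanged.
Rule 3 (intervocalic h-deletion): /h/ occurs between vowels /o/ and /e/, so it deletes. /h/ occurs between vowels /i/ and /i/, so it deletes. /weznoheptokarihi/ → weznoeptokarii.

weznoeptokarii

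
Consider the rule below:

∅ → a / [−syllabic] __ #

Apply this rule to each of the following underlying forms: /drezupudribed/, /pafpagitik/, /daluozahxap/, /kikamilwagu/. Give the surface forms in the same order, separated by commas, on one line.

drezupudribeda, pafpagitika, daluozahxapa, kikamilwagu

/drezupudribed/: the form ends in the consonant /d/, so [a] is inserted word-finally. → [drezupudribeda].
/pafpagitik/: the form ends in the consonant /k/, so [a] is inserted word-finally. → [pafpagitika].
/daluozahxap/: the form ends in the consonant /p/, so [a] is inserted word-finally. → [daluozahxapa].
/kikamilwagu/: the rule's environment is not met; surfaces unchanged as [kikamilwagu].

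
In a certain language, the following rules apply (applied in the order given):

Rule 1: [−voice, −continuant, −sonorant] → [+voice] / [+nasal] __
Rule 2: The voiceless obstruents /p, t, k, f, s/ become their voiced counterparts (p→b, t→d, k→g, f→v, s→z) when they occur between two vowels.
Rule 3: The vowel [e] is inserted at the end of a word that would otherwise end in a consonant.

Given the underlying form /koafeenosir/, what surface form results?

koaveenozire

Rule 1 (post-nasal voicing): no segment meets the environment; /koafeenosir/ is unchanged.
Rule 2 (intervocalic voicing): /f/ is a voiceless obstruent between vowels /a/ and /e/, so it voices to [v]. /s/ is a voiceless obstruent between vowels /o/ and /i/, so it voices to [z]. /koafeenosir/ → koaveenozir.
Rule 3 (final e-epenthesis): the form ends in the consonant /r/, so [e] is inserted word-finally. /koaveenozir/ → koaveenozire.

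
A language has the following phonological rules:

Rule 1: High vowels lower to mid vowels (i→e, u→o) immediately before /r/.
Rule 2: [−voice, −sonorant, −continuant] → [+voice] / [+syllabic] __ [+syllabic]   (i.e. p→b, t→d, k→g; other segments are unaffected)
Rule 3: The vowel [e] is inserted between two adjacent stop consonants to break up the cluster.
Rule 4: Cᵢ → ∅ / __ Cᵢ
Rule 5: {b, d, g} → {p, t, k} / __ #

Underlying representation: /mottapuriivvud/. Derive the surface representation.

Rule 1 (pre-rhotic lowering): /u/ is a high vowel immediately before /r/, so it lowers to [o]. /mottapuriivvud/ → mottaporiivvud.
Rule 2 (intervocalic voicing): /p/ is a voiceless stop between vowels /a/ and /o/, so it voices to [b]. /mottaporiivvud/ → mottaboriivvud.
Rule 3 (stop-cluster e-epenthesis): /t/ and /t/ form a stop–stop cluster, so [e] is inserted between them. /mottaboriivvud/ → motetaboriivvud.
Rule 4 (degemination): /vv/ is a geminate; the first /v/ deletes. /motetaboriivvud/ → motetaboriivud.
Rule 5 (final devoicing): /d/ is a voiced stop in word-final position, so it devoices to [t]. /motetaboriivud/ → motetaboriivut.

motetaboriivut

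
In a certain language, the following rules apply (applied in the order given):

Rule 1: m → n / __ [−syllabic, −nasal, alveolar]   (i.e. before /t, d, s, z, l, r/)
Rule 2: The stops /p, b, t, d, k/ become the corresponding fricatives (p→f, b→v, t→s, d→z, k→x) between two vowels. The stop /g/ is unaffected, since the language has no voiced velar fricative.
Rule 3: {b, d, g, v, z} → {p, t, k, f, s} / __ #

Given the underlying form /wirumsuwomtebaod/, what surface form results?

wirunsuwontevaot

Rule 1 (nasal place assimilation): /m/ precedes the alveolar consonant /s/, so it assimilates in place to [n]. /m/ precedes the alveolar consonant /t/, so it assimilates in place to [n]. /wirumsuwomtebaod/ → wirunsuwontebaod.
Rule 2 (intervocalic spirantization): /b/ is a stop between vowels /e/ and /a/, so it spirantizes to the fricative [v]. /wirunsuwontebaod/ → wirunsuwontevaod.
Rule 3 (final devoicing): /d/ is a voiced obstruent in word-final position, so it devoices to [t]. /wirunsuwontevaod/ → wirunsuwontevaot.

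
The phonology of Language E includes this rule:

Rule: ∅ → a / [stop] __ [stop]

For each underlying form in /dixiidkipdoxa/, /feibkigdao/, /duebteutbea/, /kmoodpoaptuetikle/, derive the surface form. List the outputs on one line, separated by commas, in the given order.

dixiidakipadoxa, feibakigadao, duebateutabea, kmoodapoapatuetikle

/dixiidkipdoxa/: /d/ and /k/ form a stop–stop cluster, so [a] is inserted between them. /p/ and /d/ form a stop–stop cluster, so [a] is inserted between them. → [dixiidakipadoxa].
/feibkigdao/: /b/ and /k/ form a stop–stop cluster, so [a] is inserted between them. /g/ and /d/ form a stop–stop cluster, so [a] is inserted between them. → [feibakigadao].
/duebteutbea/: /b/ and /t/ form a stop–stop cluster, so [a] is inserted between them. /t/ and /b/ form a stop–stop cluster, so [a] is inserted between them. → [duebateutabea].
/kmoodpoaptuetikle/: /d/ and /p/ form a stop–stop cluster, so [a] is inserted between them. /p/ and /t/ form a stop–stop cluster, so [a] is inserted between them. → [kmoodapoapatuetikle].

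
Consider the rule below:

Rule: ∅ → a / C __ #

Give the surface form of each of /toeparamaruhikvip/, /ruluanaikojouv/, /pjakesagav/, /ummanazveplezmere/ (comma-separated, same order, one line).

toeparamaruhikvipa, ruluanaikojouva, pjakesagava, ummanazveplezmere

/toeparamaruhikvip/: the form ends in the consonant /p/, so [a] is inserted word-finally. → [toeparamaruhikvipa].
/ruluanaikojouv/: the form ends in the consonant /v/, so [a] is inserted word-finally. → [ruluanaikojouva].
/pjakesagav/: the form ends in the consonant /v/, so [a] is inserted word-finally. → [pjakesagava].
/ummanazveplezmere/: the rule's environment is not met; surfaces unchanged as [ummanazveplezmere].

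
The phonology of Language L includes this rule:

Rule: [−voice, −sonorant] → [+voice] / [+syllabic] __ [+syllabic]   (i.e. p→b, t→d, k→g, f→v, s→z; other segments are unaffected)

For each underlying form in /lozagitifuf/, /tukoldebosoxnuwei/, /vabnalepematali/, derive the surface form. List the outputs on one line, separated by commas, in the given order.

lozagidivuf, tugoldebozoxnuwei, vabnalebemadali

/lozagitifuf/: /t/ is a voiceless obstruent between vowels /i/ and /i/, so it voices to [d]. /f/ is a voiceless obstruent between vowels /i/ and /u/, so it voices to [v]. → [lozagidivuf].
/tukoldebosoxnuwei/: /k/ is a voiceless obstruent between vowels /u/ and /o/, so it voices to [g]. /s/ is a voiceless obstruent between vowels /o/ and /o/, so it voices to [z]. → [tugoldebozoxnuwei].
/vabnalepematali/: /p/ is a voiceless obstruent between vowels /e/ and /e/, so it voices to [b]. /t/ is a voiceless obstruent between vowels /a/ and /a/, so it voices to [d]. → [vabnalebemadali].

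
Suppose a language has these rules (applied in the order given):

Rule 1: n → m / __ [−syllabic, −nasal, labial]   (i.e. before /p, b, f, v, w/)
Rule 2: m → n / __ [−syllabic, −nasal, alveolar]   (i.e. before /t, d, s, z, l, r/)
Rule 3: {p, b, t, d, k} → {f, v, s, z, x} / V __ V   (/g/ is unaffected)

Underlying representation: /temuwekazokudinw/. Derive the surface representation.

temuwexazoxuzimw

Rule 1 (nasal place assimilation): /n/ precedes the labial consonant /w/, so it assimilates in place to [m]. /temuwekazokudinw/ → temuwekazokudimw.
Rule 2 (nasal place assimilation): no segment meets the environment; /temuwekazokudimw/ is unchanged.
Rule 3 (intervocalic spirantization): /k/ is a stop between vowels /e/ and /a/, so it spirantizes to the fricative [x]. /k/ is a stop between vowels /o/ and /u/, so it spirantizes to the fricative [x]. /d/ is a stop between vowels /u/ and /i/, so it spirantizes to the fricative [z]. /temuwekazokudimw/ → temuwexazoxuzimw.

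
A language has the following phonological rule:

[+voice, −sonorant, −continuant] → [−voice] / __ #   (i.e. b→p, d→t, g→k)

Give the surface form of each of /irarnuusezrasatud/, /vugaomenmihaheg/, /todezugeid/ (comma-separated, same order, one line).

/irarnuusezrasatud/: /d/ is a voiced stop in word-final position, so it devoices to [t]. → [irarnuusezrasatut].
/vugaomenmihaheg/: /g/ is a voiced stop in word-final position, so it devoices to [k]. → [vugaomenmihahek].
/todezugeid/: /d/ is a voiced stop in word-final position, so it devoices to [t]. → [todezugeit].

irarnuusezrasatut, vugaomenmihahek, todezugeit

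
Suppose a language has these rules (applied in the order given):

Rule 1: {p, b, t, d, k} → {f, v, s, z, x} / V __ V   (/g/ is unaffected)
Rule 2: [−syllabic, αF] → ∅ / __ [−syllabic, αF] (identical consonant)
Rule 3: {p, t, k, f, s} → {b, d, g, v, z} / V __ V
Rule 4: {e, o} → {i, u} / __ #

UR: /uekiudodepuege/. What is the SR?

uexiuzozevuegi

Rule 1 (intervocalic spirantization): /k/ is a stop between vowels /e/ and /i/, so it spirantizes to the fricative [x]. /d/ is a stop between vowels /u/ and /o/, so it spirantizes to the fricative [z]. /d/ is a stop between vowels /o/ and /e/, so it spirantizes to the fricative [z]. /p/ is a stop between vowels /e/ and /u/, so it spirantizes to the fricative [f]. /uekiudodepuege/ → uexiuzozefuege.
Rule 2 (degemination): no segment meets the environment; /uexiuzozefuege/ is unchanged.
Rule 3 (intervocalic voicing): /f/ is a voiceless obstruent between vowels /e/ and /u/, so it voices to [v]. /uexiuzozefuege/ → uexiuzozevuege.
Rule 4 (final vowel raising): /e/ is a mid vowel in word-final position, so it raises to [i]. /uexiuzozevuege/ → uexiuzozevuegi.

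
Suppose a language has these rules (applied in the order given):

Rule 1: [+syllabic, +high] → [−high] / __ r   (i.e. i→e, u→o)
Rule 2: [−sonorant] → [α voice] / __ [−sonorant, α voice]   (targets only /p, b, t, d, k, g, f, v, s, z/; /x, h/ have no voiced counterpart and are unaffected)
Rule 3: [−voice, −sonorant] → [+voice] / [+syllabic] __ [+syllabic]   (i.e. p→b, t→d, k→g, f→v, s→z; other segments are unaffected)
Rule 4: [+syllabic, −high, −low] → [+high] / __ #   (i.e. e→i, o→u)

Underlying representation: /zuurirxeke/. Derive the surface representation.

zuorerxegi

Rule 1 (pre-rhotic lowering): /u/ is a high vowel immediately before /r/, so it lowers to [o]. /i/ is a high vowel immediately before /r/, so it lowers to [e]. /zuurirxeke/ → zuorerxeke.
Rule 2 (regressive voicing assimilation): no segment meets the environment; /zuorerxeke/ is unchanged.
Rule 3 (intervocalic voicing): /k/ is a voiceless obstruent between vowels /e/ and /e/, so it voices to [g]. /zuorerxeke/ → zuorerxege.
Rule 4 (final vowel raising): /e/ is a mid vowel in word-final position, so it raises to [i]. /zuorerxege/ → zuorerxegi.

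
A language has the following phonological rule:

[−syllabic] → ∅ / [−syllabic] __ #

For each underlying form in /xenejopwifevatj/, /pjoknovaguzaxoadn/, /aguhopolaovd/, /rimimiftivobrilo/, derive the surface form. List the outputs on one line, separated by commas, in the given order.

xenejopwifevat, pjoknovaguzaxoad, aguhopolaov, rimimiftivobrilo

/xenejopwifevatj/: /j/ is the second consonant of a word-final cluster /tj/, so it deletes. → [xenejopwifevat].
/pjoknovaguzaxoadn/: /n/ is the second consonant of a word-final cluster /dn/, so it deletes. → [pjoknovaguzaxoad].
/aguhopolaovd/: /d/ is the second consonant of a word-final cluster /vd/, so it deletes. → [aguhopolaov].
/rimimiftivobrilo/: the rule's environment is not met; surfaces unchanged as [rimimiftivobrilo].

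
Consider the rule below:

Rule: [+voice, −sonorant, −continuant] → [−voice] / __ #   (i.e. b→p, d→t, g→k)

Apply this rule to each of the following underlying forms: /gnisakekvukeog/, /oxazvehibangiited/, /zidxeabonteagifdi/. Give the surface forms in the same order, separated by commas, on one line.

/gnisakekvukeog/: /g/ is a voiced stop in word-final position, so it devoices to [k]. → [gnisakekvukeok].
/oxazvehibangiited/: /d/ is a voiced stop in word-final position, so it devoices to [t]. → [oxazvehibangiitet].
/zidxeabonteagifdi/: the rule's environment is not met; surfaces unchanged as [zidxeabonteagifdi].

gnisakekvukeok, oxazvehibangiitet, zidxeabonteagifdi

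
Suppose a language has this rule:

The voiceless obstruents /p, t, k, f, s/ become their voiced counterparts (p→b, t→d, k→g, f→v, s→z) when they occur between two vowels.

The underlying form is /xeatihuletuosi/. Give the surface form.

xeadihuleduozi

/t/ is a voiceless obstruent between vowels /a/ and /i/, so it voices to [d].
/t/ is a voiceless obstruent between vowels /e/ and /u/, so it voices to [d].
/s/ is a voiceless obstruent between vowels /o/ and /i/, so it voices to [z].
Surface form: [xeadihuleduozi].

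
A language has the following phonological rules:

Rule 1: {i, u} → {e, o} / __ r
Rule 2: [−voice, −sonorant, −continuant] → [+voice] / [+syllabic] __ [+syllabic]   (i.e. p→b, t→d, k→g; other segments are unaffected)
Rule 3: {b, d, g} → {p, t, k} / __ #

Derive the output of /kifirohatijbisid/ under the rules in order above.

kiferohadijbisit

Rule 1 (pre-rhotic lowering): /i/ is a high vowel immediately before /r/, so it lowers to [e]. /kifirohatijbisid/ → kiferohatijbisid.
Rule 2 (intervocalic voicing): /t/ is a voiceless stop between vowels /a/ and /i/, so it voices to [d]. /kiferohatijbisid/ → kiferohadijbisid.
Rule 3 (final devoicing): /d/ is a voiced stop in word-final position, so it devoices to [t]. /kiferohadijbisid/ → kiferohadijbisit.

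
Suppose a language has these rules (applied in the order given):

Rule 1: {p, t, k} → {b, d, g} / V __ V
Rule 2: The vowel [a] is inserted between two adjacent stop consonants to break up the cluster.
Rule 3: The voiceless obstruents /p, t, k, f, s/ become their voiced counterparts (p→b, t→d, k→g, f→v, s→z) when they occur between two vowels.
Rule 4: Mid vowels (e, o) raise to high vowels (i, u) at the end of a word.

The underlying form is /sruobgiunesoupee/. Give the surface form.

Rule 1 (intervocalic voicing): /p/ is a voiceless stop between vowels /u/ and /e/, so it voices to [b]. /sruobgiunesoupee/ → sruobgiunesoubee.
Rule 2 (stop-cluster a-epenthesis): /b/ and /g/ form a stop–stop cluster, so [a] is inserted between them. /sruobgiunesoubee/ → sruobagiunesoubee.
Rule 3 (intervocalic voicing): /s/ is a voiceless obstruent between vowels /e/ and /o/, so it voices to [z]. /sruobagiunesoubee/ → sruobagiunezoubee.
Rule 4 (final vowel raising): /e/ is a mid vowel in word-final position, so it raises to [i]. /sruobagiunezoubee/ → sruobagiunezoubei.

sruobagiunezoubei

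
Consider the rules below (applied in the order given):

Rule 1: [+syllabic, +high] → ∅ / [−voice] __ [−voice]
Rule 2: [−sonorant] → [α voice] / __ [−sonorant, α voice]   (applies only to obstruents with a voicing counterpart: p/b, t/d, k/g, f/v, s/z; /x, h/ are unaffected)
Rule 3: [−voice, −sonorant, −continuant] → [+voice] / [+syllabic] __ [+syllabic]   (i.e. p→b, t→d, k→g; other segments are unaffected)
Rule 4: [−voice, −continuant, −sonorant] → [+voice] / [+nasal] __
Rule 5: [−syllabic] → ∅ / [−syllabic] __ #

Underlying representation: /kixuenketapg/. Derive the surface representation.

kxuengedab

Rule 1 (high vowel syncope): /i/ is a high vowel flanked by voiceless consonants /k/ and /x/, so it deletes. /kixuenketapg/ → kxuenketapg.
Rule 2 (regressive voicing assimilation): /p/ precedes the voiced obstruent /g/, so it voices to [b] by assimilation. /kxuenketapg/ → kxuenketabg.
Rule 3 (intervocalic voicing): /t/ is a voiceless stop between vowels /e/ and /a/, so it voices to [d]. /kxuenketabg/ → kxuenkedabg.
Rule 4 (post-nasal voicing): /k/ is a voiceless stop immediately after the nasal /n/, so it voices to [g]. /kxuenkedabg/ → kxuengedabg.
Rule 5 (final cluster simplification): /g/ is the second consonant of a word-final cluster /bg/, so it deletes. /kxuengedabg/ → kxuengedab.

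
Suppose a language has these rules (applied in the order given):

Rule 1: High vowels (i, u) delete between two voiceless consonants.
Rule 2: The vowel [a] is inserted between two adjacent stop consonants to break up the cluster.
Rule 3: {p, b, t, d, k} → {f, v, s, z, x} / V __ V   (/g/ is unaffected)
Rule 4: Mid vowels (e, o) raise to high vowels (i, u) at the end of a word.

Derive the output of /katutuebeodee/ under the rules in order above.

Rule 1 (high vowel syncope): /u/ is a high vowel flanked by voiceless consonants /t/ and /t/, so it deletes. /katutuebeodee/ → kattuebeodee.
Rule 2 (stop-cluster a-epenthesis): /t/ and /t/ form a stop–stop cluster, so [a] is inserted between them. /kattuebeodee/ → katatuebeodee.
Rule 3 (intervocalic spirantization): /t/ is a stop between vowels /a/ and /a/, so it spirantizes to the fricative [s]. /t/ is a stop between vowels /a/ and /u/, so it spirantizes to the fricative [s]. /b/ is a stop between vowels /e/ and /e/, so it spirantizes to the fricative [v]. /d/ is a stop between vowels /o/ and /e/, so it spirantizes to the fricative [z]. /katatuebeodee/ → kasasueveozee.
Rule 4 (final vowel raising): /e/ is a mid vowel in word-final position, so it raises to [i]. /kasasueveozee/ → kasasueveozei.

kasasueveozei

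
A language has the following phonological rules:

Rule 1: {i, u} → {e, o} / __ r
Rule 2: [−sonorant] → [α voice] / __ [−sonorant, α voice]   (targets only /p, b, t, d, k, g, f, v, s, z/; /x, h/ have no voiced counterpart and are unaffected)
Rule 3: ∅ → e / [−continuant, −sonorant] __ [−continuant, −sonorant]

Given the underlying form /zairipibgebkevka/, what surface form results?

Rule 1 (pre-rhotic lowering): /i/ is a high vowel immediately before /r/, so it lowers to [e]. /zairipibgebkevka/ → zaeripibgebkevka.
Rule 2 (regressive voicing assimilation): /b/ precedes the voiceless obstruent /k/, so it devoices to [p] by assimilation. /v/ precedes the voiceless obstruent /k/, so it devoices to [f] by assimilation. /zaeripibgebkevka/ → zaeripibgepkefka.
Rule 3 (stop-cluster e-epenthesis): /b/ and /g/ form a stop–stop cluster, so [e] is inserted between them. /p/ and /k/ form a stop–stop cluster, so [e] is inserted between them. /zaeripibgepkefka/ → zaeripibegepekefka.

zaeripibegepekefka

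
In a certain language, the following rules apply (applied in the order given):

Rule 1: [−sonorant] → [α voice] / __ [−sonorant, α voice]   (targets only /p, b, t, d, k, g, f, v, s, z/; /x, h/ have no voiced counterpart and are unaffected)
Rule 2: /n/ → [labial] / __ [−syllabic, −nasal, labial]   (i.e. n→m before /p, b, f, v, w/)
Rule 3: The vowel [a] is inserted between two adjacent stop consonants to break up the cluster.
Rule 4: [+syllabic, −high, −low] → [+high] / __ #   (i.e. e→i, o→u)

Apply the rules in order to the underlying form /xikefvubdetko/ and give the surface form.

Rule 1 (regressive voicing assimilation): /f/ precedes the voiced obstruent /v/, so it voices to [v] by assimilation. /xikefvubdetko/ → xikevvubdetko.
Rule 2 (nasal place assimilation): no segment meets the environment; /xikevvubdetko/ is unchanged.
Rule 3 (stop-cluster a-epenthesis): /b/ and /d/ form a stop–stop cluster, so [a] is inserted between them. /t/ and /k/ form a stop–stop cluster, so [a] is inserted between them. /xikevvubdetko/ → xikevvubadetako.
Rule 4 (final vowel raising): /o/ is a mid vowel in word-final position, so it raises to [u]. /xikevvubadetako/ → xikevvubadetaku.

xikevvubadetaku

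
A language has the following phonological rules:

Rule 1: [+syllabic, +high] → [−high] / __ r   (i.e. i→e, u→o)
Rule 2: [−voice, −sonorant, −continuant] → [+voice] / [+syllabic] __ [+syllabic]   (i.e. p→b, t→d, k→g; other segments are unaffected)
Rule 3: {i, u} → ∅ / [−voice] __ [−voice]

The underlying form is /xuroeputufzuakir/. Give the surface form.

Rule 1 (pre-rhotic lowering): /u/ is a high vowel immediately before /r/, so it lowers to [o]. /i/ is a high vowel immediately before /r/, so it lowers to [e]. /xuroeputufzuakir/ → xoroeputufzuaker.
Rule 2 (intervocalic voicing): /p/ is a voiceless stop between vowels /e/ and /u/, so it voices to [b]. /t/ is a voiceless stop between vowels /u/ and /u/, so it voices to [d]. /k/ is a voiceless stop between vowels /a/ and /e/, so it voices to [g]. /xoroeputufzuaker/ → xoroebudufzuager.
Rule 3 (high vowel syncope): no segment meets the environment; /xoroebudufzuager/ is unchanged.

xoroebudufzuager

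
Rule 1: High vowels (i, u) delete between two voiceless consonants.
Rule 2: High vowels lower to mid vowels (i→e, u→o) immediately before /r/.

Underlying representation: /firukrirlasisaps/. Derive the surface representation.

Rule 1 (high vowel syncope): /i/ is a high vowel flanked by voiceless consonants /s/ and /s/, so it deletes. /firukrirlasisaps/ → firukrirlassaps.
Rule 2 (pre-rhotic lowering): /i/ is a high vowel immediately before /r/, so it lowers to [e]. /i/ is a high vowel immediately before /r/, so it lowers to [e]. /firukrirlassaps/ → ferukrerlassaps.

ferukrerlassaps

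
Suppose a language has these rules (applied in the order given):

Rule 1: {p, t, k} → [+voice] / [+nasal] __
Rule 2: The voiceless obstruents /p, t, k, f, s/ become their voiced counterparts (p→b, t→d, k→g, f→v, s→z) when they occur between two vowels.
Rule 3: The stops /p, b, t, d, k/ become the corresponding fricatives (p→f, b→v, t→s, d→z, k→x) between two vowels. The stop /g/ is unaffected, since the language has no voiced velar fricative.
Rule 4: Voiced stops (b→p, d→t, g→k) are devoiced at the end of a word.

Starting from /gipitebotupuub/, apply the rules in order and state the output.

givizevozuvuup

Rule 1 (post-nasal voicing): no segment meets the environment; /gipitebotupuub/ is unchanged.
Rule 2 (intervocalic voicing): /p/ is a voiceless obstruent between vowels /i/ and /i/, so it voices to [b]. /t/ is a voiceless obstruent between vowels /i/ and /e/, so it voices to [d]. /t/ is a voiceless obstruent between vowels /o/ and /u/, so it voices to [d]. /p/ is a voiceless obstruent between vowels /u/ and /u/, so it voices to [b]. /gipitebotupuub/ → gibidebodubuub.
Rule 3 (intervocalic spirantization): /b/ is a stop between vowels /i/ and /i/, so it spirantizes to the fricative [v]. /d/ is a stop between vowels /i/ and /e/, so it spirantizes to the fricative [z]. /b/ is a stop between vowels /e/ and /o/, so it spirantizes to the fricative [v]. /d/ is a stop between vowels /o/ and /u/, so it spirantizes to the fricative [z]. /b/ is a stop between vowels /u/ and /u/, so it spirantizes to the fricative [v]. /gibidebodubuub/ → givizevozuvuub.
Rule 4 (final devoicing): /b/ is a voiced stop in word-final position, so it devoices to [p]. /givizevozuvuub/ → givizevozuvuup.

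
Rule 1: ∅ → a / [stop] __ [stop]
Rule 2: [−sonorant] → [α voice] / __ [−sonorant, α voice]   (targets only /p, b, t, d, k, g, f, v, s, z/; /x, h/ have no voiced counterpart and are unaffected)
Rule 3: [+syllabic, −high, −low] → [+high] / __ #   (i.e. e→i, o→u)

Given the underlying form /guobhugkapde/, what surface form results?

Rule 1 (stop-cluster a-epenthesis): /g/ and /k/ form a stop–stop cluster, so [a] is inserted between them. /p/ and /d/ form a stop–stop cluster, so [a] is inserted between them. /guobhugkapde/ → guobhugakapade.
Rule 2 (regressive voicing assimilation): /b/ precedes the voiceless obstruent /h/, so it devoices to [p] by assimilation. /guobhugakapade/ → guophugakapade.
Rule 3 (final vowel raising): /e/ is a mid vowel in word-final position, so it raises to [i]. /guophugakapade/ → guophugakapadi.

guophugakapadi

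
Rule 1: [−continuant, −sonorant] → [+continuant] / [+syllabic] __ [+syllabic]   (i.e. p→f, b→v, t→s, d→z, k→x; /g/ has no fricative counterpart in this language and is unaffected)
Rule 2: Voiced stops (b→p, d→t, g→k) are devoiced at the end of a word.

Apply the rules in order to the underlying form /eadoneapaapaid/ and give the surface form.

Rule 1 (intervocalic spirantization): /d/ is a stop between vowels /a/ and /o/, so it spirantizes to the fricative [z]. /p/ is a stop between vowels /a/ and /a/, so it spirantizes to the fricative [f]. /p/ is a stop between vowels /a/ and /a/, so it spirantizes to the fricative [f]. /eadoneapaapaid/ → eazoneafaafaid.
Rule 2 (final devoicing): /d/ is a voiced stop in word-final position, so it devoices to [t]. /eazoneafaafaid/ → eazoneafaafait.

eazoneafaafait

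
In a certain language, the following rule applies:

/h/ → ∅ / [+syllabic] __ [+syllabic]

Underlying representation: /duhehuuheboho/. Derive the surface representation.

/h/ occurs between vowels /u/ and /e/, so it deletes.
/h/ occurs between vowels /e/ and /u/, so it deletes.
/h/ occurs between vowels /u/ and /e/, so it deletes.
/h/ occurs between vowels /o/ and /o/, so it deletes.
Surface form: [dueuueboo].

dueuueboo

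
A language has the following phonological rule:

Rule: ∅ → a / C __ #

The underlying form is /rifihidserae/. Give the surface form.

No segment of /rifihidserae/ meets the structural description of the rule, so the form surfaces unchanged.

rifihidserae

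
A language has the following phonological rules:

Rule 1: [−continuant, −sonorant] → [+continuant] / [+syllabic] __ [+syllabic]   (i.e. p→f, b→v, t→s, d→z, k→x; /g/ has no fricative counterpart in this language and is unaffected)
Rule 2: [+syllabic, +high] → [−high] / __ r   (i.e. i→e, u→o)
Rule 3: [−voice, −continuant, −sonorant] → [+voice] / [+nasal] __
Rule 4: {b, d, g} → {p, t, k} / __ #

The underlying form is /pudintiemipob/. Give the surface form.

puzindiemifop

Rule 1 (intervocalic spirantization): /d/ is a stop between vowels /u/ and /i/, so it spirantizes to the fricative [z]. /p/ is a stop between vowels /i/ and /o/, so it spirantizes to the fricative [f]. /pudintiemipob/ → puzintiemifob.
Rule 2 (pre-rhotic lowering): no segment meets the environment; /puzintiemifob/ is unchanged.
Rule 3 (post-nasal voicing): /t/ is a voiceless stop immediately after the nasal /n/, so it voices to [d]. /puzintiemifob/ → puzindiemifob.
Rule 4 (final devoicing): /b/ is a voiced stop in word-final position, so it devoices to [p]. /puzindiemifob/ → puzindiemifop.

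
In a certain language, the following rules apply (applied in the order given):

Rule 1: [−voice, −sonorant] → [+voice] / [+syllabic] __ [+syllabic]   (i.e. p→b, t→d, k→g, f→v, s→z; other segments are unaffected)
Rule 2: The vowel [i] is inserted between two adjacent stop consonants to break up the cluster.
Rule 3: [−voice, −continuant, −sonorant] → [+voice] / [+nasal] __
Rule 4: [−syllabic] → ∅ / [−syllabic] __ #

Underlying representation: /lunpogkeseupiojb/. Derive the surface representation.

Rule 1 (intervocalic voicing): /s/ is a voiceless obstruent between vowels /e/ and /e/, so it voices to [z]. /p/ is a voiceless obstruent between vowels /u/ and /i/, so it voices to [b]. /lunpogkeseupiojb/ → lunpogkezeubiojb.
Rule 2 (stop-cluster i-epenthesis): /g/ and /k/ form a stop–stop cluster, so [i] is inserted between them. /lunpogkezeubiojb/ → lunpogikezeubiojb.
Rule 3 (post-nasal voicing): /p/ is a voiceless stop immediately after the nasal /n/, so it voices to [b]. /lunpogikezeubiojb/ → lunbogikezeubiojb.
Rule 4 (final cluster simplification): /b/ is the second consonant of a word-final cluster /jb/, so it deletes. /lunbogikezeubiojb/ → lunbogikezeubioj.

lunbogikezeubioj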